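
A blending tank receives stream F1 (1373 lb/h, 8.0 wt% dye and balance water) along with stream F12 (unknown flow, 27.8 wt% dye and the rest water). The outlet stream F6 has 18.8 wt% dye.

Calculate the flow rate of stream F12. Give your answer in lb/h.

Let F12 be the unknown flow. Total out = 1373 + F12.
dye balance: 109.84 + 0.278·F12 = 0.188·(1373 + F12)
(0.278 − 0.188)·F12 = 0.188×1373 − 109.84 = 148.28
F12 = 148.28 / 0.090 = 1647.6 lb/h

1648 lb/h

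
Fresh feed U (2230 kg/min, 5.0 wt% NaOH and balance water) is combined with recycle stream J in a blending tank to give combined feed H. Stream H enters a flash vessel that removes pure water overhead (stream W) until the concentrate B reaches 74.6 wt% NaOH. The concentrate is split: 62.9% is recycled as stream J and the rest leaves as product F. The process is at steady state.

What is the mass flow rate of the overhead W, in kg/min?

2081 kg/min

Overall NaOH balance (none leaves overhead): NaOH in fresh feed = NaOH in product, i.e. 2230×0.050 = (1−0.629)·B·0.746.
B = 111.5/(0.746×0.371) = 402.87 kg/min.
Recycle J = 0.629×402.87 = 253.4 kg/min.
Combined feed H = 2230 + 253.4 = 2483.4 kg/min.
Overhead W = H − B = 2483.4 − 402.87 = 2080.5 kg/min.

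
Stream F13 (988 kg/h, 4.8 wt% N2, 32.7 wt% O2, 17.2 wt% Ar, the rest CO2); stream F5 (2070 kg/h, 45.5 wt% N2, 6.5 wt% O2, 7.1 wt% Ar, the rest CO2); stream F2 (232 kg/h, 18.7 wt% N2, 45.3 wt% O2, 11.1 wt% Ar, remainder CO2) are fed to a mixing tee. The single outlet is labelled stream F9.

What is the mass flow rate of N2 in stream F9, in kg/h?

1033 kg/h

N2 out = N2 in = 988×0.048 + 2070×0.455 + 232×0.187 = 1032.7 kg/h.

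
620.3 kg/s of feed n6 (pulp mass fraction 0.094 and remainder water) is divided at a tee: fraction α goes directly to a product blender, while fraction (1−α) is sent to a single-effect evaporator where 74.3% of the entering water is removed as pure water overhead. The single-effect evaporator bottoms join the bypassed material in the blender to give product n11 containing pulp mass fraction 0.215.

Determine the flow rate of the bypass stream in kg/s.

101.7 kg/s

All 620.3×0.094 = 58.308 kg/s of pulp reaches n11, so n11 = 58.308/0.215 = 271.2 kg/s and vapour = 349.1 kg/s.
The evaporator receives (1−α)·620.3 of feed at 0.906 water and removes 0.743 of that water:
0.743×0.906×(1−α)×620.3 = 349.1
(1−α) = 349.1/417.56 = 0.8360;  α = 0.1640.
Bypass flow = 0.1640×620.3 = 101.7 kg/s.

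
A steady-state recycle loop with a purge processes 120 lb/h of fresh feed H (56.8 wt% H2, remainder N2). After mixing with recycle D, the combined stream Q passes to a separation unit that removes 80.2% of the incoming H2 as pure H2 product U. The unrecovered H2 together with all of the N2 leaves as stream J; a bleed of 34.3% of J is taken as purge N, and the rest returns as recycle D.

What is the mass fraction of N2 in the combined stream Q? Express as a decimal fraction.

N2 enters only via H and leaves only via the purge: 120×0.432 = 0.343×(N2 in J), and the separation unit passes all N2, so N2 in Q = N2 in J = 151.14 lb/h.
H2 in Q: m_A = 120×0.568 + (1−0.343)·(1−0.802)·m_A, so m_A = 68.16/0.8699 = 78.353 lb/h.
Q = 78.353 + 151.14 = 229.49 lb/h.
N2 fraction in Q = 151.14/229.49 = 0.659.

0.659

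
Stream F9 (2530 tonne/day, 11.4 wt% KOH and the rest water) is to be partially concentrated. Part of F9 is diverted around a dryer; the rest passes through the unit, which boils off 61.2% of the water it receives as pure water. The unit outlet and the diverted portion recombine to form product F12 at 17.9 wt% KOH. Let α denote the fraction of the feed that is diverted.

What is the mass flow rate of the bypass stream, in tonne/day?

All 2530×0.114 = 288.42 tonne/day of KOH reaches F12, so F12 = 288.42/0.179 = 1611.3 tonne/day and vapour = 918.72 tonne/day.
The evaporator receives (1−α)·2530 of feed at 0.886 water and removes 0.612 of that water:
0.612×0.886×(1−α)×2530 = 918.72
(1−α) = 918.72/1371.8 = 0.6697;  α = 0.3303.
Bypass flow = 0.3303×2530 = 835.68 tonne/day.

835.7 tonne/day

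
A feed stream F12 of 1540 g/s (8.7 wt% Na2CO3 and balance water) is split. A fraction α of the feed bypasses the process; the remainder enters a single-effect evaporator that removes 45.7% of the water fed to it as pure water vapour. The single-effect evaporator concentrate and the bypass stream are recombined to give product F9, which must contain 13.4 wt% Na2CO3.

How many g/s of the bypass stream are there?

All 1540×0.087 = 133.98 g/s of Na2CO3 reaches F9, so F9 = 133.98/0.134 = 999.85 g/s and vapour = 540.15 g/s.
The evaporator receives (1−α)·1540 of feed at 0.913 water and removes 0.457 of that water:
0.457×0.913×(1−α)×1540 = 540.15
(1−α) = 540.15/642.55 = 0.8406;  α = 0.1594.
Bypass flow = 0.1594×1540 = 245.43 g/s.

245.4 g/s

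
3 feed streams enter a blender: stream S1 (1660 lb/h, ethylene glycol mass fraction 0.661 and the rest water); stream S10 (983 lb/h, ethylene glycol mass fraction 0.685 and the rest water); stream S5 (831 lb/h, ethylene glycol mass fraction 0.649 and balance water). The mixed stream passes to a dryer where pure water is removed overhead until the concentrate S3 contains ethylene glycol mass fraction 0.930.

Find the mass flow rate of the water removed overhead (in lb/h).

990.2 lb/h

ethylene glycol entering = 1660×0.661 + 983×0.685 + 831×0.649 = 2309.9 lb/h.
All ethylene glycol reports to S3, so S3 = 2309.9/0.930 = 2483.8 lb/h.
Total feed = 3474 lb/h; overhead = 3474 − 2483.8 = 990.2 lb/h.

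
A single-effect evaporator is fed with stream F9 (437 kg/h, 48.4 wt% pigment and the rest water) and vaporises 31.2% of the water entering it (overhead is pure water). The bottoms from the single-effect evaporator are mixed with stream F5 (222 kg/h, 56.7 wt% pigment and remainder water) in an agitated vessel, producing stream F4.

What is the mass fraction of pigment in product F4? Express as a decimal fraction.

0.573

Vapour removed = 0.312×0.516×437 = 70.354 kg/h; concentrate = 366.65 kg/h.
pigment reaching the mixer = 211.51 (from concentrate) + 222×0.567 = 337.38 kg/h.
Product flow = 366.65 + 222 = 588.65 kg/h; pigment fraction = 0.573.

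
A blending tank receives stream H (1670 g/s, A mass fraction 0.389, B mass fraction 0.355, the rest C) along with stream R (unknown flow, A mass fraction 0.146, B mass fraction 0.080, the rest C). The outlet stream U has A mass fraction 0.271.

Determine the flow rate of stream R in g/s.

1576 g/s

Let R be the unknown flow. Total out = 1670 + R.
A balance: 649.63 + 0.146·R = 0.271·(1670 + R)
(0.146 − 0.271)·R = 0.271×1670 − 649.63 = -197.06
R = -197.06 / -0.125 = 1576.5 g/s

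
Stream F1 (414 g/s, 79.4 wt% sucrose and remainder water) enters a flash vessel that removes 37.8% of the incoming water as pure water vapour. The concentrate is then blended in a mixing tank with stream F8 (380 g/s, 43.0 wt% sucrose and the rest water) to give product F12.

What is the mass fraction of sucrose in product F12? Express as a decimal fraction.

Vapour removed = 0.378×0.206×414 = 32.237 g/s; concentrate = 381.76 g/s.
sucrose reaching the mixer = 328.72 (from concentrate) + 380×0.430 = 492.12 g/s.
Product flow = 381.76 + 380 = 761.76 g/s; sucrose fraction = 0.646.

0.646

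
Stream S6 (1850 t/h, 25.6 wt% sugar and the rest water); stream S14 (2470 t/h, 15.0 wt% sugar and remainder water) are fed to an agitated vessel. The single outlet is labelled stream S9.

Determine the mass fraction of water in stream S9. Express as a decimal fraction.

Total flow out = 1850 + 2470 = 4320 t/h.
water in = 1850×0.744 + 2470×0.850 = 3475.9 t/h.
water mass fraction in S9 = 3475.9/4320 = 0.8046.

0.8046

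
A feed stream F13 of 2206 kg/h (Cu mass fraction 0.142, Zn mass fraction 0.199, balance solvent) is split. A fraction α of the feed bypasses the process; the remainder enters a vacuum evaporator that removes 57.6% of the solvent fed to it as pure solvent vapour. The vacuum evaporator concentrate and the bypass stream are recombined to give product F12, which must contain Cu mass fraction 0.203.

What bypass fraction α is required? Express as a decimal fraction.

All 2206×0.142 = 313.25 kg/h of Cu reaches F12, so F12 = 313.25/0.203 = 1543.1 kg/h and vapour = 662.89 kg/h.
The evaporator receives (1−α)·2206 of feed at 0.659 solvent and removes 0.576 of that solvent:
0.576×0.659×(1−α)×2206 = 662.89
(1−α) = 662.89/837.36 = 0.7916;  α = 0.2084.

0.208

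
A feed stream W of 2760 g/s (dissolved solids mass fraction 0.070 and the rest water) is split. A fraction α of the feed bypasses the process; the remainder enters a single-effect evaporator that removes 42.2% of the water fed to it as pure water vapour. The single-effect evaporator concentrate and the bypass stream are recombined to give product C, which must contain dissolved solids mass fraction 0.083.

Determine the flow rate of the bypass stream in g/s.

All 2760×0.070 = 193.2 g/s of dissolved solids reaches C, so C = 193.2/0.083 = 2327.7 g/s and vapour = 432.29 g/s.
The evaporator receives (1−α)·2760 of feed at 0.930 water and removes 0.422 of that water:
0.422×0.930×(1−α)×2760 = 432.29
(1−α) = 432.29/1083.2 = 0.3991;  α = 0.6009.
Bypass flow = 0.6009×2760 = 1658.5 g/s.

1659 g/s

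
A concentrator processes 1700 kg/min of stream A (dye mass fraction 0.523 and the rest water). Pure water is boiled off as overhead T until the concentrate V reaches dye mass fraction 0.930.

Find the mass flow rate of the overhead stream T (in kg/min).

dye is conserved: 1700×0.523 = 889.1 kg/min all reports to the concentrate.
Concentrate = 889.1/(target fraction) = 956.02 kg/min.
Overhead = 1700 − 956.02 = 743.98 kg/min.

744 kg/min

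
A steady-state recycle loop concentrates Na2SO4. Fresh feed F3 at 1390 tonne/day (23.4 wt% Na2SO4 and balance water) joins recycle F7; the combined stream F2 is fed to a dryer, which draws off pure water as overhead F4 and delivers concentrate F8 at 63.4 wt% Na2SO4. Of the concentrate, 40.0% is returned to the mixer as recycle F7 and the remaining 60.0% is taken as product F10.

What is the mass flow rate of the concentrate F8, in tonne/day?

Overall Na2SO4 balance (none leaves overhead): Na2SO4 in fresh feed = Na2SO4 in product, i.e. 1390×0.234 = (1−0.400)·F8·0.634.
F8 = 325.26/(0.634×0.600) = 855.05 tonne/day.

855 tonne/day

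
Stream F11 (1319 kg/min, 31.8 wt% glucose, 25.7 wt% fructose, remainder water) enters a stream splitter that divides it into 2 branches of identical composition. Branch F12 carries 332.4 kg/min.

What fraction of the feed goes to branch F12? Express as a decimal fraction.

0.252

Fraction to F12 = 332.4/1319 = 0.2520.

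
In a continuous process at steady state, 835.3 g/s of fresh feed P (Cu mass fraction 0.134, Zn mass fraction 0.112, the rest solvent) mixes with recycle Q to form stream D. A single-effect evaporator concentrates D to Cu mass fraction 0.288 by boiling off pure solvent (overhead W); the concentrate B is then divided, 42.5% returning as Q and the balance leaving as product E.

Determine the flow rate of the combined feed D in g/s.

1123 g/s

Overall Cu balance (none leaves overhead): Cu in fresh feed = Cu in product, i.e. 835.3×0.134 = (1−0.425)·B·0.288.
B = 111.93/(0.288×0.575) = 675.91 g/s.
Recycle Q = 0.425×675.91 = 287.26 g/s.
Combined feed D = 835.3 + 287.26 = 1122.6 g/s.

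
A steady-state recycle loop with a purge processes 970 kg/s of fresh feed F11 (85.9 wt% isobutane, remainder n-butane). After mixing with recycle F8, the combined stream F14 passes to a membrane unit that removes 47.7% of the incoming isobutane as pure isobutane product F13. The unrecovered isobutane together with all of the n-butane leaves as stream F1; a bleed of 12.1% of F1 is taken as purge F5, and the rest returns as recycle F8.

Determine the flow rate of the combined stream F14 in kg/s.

n-butane enters only via F11 and leaves only via the purge: 970×0.141 = 0.121×(n-butane in F1), and the membrane unit passes all n-butane, so n-butane in F14 = n-butane in F1 = 1130.3 kg/s.
isobutane in F14: m_A = 970×0.859 + (1−0.121)·(1−0.477)·m_A, so m_A = 833.23/0.5403 = 1542.2 kg/s.
F14 = 1542.2 + 1130.3 = 2672.5 kg/s.

2673 kg/s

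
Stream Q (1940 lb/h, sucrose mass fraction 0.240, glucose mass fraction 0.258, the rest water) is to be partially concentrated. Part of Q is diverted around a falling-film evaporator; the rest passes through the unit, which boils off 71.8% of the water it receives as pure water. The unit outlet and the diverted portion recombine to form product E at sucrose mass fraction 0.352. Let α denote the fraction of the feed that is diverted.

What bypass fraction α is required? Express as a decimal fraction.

0.117

All 1940×0.240 = 465.6 lb/h of sucrose reaches E, so E = 465.6/0.352 = 1322.7 lb/h and vapour = 617.27 lb/h.
The evaporator receives (1−α)·1940 of feed at 0.502 water and removes 0.718 of that water:
0.718×0.502×(1−α)×1940 = 617.27
(1−α) = 617.27/699.25 = 0.8828;  α = 0.1172.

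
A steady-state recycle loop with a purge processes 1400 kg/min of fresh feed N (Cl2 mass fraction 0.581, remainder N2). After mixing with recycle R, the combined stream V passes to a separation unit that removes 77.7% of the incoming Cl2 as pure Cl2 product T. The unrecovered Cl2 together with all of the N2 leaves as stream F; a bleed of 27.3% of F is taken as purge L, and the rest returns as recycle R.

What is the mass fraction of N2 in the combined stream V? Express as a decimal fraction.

0.689

N2 enters only via N and leaves only via the purge: 1400×0.419 = 0.273×(N2 in F), and the separation unit passes all N2, so N2 in V = N2 in F = 2148.7 kg/min.
Cl2 in V: m_A = 1400×0.581 + (1−0.273)·(1−0.777)·m_A, so m_A = 813.4/0.8379 = 970.78 kg/min.
V = 970.78 + 2148.7 = 3119.5 kg/min.
N2 fraction in V = 2148.7/3119.5 = 0.689.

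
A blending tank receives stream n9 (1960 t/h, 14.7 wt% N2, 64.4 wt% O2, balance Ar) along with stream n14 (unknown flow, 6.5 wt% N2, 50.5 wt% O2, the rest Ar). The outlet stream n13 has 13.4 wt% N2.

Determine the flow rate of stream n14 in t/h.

369.3 t/h

Let n14 be the unknown flow. Total out = 1960 + n14.
N2 balance: 288.12 + 0.065·n14 = 0.134·(1960 + n14)
(0.065 − 0.134)·n14 = 0.134×1960 − 288.12 = -25.48
n14 = -25.48 / -0.069 = 369.28 t/h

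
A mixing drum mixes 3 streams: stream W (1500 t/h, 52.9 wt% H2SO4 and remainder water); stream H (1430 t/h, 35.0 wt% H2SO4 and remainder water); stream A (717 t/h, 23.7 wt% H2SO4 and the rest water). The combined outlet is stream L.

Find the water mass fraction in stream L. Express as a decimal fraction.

Total flow out = 1500 + 1430 + 717 = 3647 t/h.
water in = 1500×0.471 + 1430×0.650 + 717×0.763 = 2183.1 t/h.
water mass fraction in L = 2183.1/3647 = 0.599.

0.599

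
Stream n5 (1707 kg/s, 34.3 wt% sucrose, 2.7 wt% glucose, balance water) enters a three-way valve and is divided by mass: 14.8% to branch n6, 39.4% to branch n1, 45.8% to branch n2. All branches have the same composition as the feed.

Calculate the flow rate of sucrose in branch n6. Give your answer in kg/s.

Branch n6 total = 0.148×1707 = 252.64 kg/s.
sucrose in n6 = 0.343×252.64 = 86.654 kg/s.

86.65 kg/s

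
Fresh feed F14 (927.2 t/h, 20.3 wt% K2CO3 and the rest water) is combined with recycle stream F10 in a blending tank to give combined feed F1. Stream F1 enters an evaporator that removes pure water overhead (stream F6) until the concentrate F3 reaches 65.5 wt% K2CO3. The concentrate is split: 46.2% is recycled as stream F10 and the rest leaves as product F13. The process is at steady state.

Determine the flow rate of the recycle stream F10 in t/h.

246.8 t/h

Overall K2CO3 balance (none leaves overhead): K2CO3 in fresh feed = K2CO3 in product, i.e. 927.2×0.203 = (1−0.462)·F3·0.655.
F3 = 188.22/(0.655×0.538) = 534.13 t/h.
Recycle F10 = 0.462×534.13 = 246.77 t/h.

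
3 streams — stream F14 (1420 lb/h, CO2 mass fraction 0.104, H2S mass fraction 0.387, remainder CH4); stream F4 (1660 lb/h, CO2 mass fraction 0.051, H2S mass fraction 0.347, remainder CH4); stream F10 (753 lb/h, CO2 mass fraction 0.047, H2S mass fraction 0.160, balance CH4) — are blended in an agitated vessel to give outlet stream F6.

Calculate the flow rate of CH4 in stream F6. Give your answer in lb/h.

CH4 out = CH4 in = 1420×0.509 + 1660×0.602 + 753×0.793 = 2319.2 lb/h.

2319 lb/h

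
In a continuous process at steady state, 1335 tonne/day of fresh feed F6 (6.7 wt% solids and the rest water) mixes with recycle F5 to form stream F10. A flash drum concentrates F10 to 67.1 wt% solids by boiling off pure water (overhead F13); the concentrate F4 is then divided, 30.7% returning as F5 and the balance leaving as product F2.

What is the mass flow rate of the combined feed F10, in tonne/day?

Overall solids balance (none leaves overhead): solids in fresh feed = solids in product, i.e. 1335×0.067 = (1−0.307)·F4·0.671.
F4 = 89.445/(0.671×0.693) = 192.35 tonne/day.
Recycle F5 = 0.307×192.35 = 59.053 tonne/day.
Combined feed F10 = 1335 + 59.053 = 1394.1 tonne/day.

1394 tonne/day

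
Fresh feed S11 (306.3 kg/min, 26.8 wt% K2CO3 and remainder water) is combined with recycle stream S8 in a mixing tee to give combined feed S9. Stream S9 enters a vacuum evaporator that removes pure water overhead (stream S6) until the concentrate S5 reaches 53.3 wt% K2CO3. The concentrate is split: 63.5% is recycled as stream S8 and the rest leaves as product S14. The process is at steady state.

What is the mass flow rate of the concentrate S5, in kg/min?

422 kg/min

Overall K2CO3 balance (none leaves overhead): K2CO3 in fresh feed = K2CO3 in product, i.e. 306.3×0.268 = (1−0.635)·S5·0.533.
S5 = 82.088/(0.533×0.365) = 421.95 kg/min.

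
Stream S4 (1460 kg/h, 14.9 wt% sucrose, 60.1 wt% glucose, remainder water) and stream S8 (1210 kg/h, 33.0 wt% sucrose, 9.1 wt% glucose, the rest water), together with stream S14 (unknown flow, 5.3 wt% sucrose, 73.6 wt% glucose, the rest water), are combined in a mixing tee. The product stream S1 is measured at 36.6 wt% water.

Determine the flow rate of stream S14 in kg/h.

570.1 kg/h

Let S14 be the unknown flow. Total out = 2670 + S14.
water balance: 1065.6 + 0.211·S14 = 0.366·(2670 + S14)
(0.211 − 0.366)·S14 = 0.366×2670 − 1065.6 = -88.37
S14 = -88.37 / -0.155 = 570.13 kg/h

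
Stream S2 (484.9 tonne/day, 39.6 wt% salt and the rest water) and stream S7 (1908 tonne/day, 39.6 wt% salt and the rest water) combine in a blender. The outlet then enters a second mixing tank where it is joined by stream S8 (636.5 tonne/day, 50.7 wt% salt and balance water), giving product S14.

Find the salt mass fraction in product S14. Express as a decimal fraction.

0.419

Overall, product flow = 3029.4 tonne/day.
salt in = 484.9×0.396 + 1908×0.396 + 636.5×0.507 = 1270.3 tonne/day.
salt fraction in S14 = 0.419.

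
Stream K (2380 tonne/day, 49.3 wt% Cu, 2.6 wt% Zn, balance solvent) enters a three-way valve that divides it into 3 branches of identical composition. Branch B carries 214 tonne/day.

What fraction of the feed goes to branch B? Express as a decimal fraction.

Fraction to B = 214/2380 = 0.0899.

0.090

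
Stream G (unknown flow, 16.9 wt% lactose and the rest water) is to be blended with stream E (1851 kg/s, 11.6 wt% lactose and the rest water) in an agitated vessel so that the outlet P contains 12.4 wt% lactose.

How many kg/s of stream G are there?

Let G be the unknown flow. Total out = 1851 + G.
lactose balance: 214.72 + 0.169·G = 0.124·(1851 + G)
(0.169 − 0.124)·G = 0.124×1851 − 214.72 = 14.808
G = 14.808 / 0.045 = 329.07 kg/s

329.1 kg/s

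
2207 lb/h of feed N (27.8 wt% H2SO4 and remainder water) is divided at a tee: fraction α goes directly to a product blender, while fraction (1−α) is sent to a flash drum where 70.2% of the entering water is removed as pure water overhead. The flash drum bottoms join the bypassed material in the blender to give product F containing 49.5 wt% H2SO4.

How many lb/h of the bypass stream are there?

298.1 lb/h

All 2207×0.278 = 613.55 lb/h of H2SO4 reaches F, so F = 613.55/0.495 = 1239.5 lb/h and vapour = 967.51 lb/h.
The evaporator receives (1−α)·2207 of feed at 0.722 water and removes 0.702 of that water:
0.702×0.722×(1−α)×2207 = 967.51
(1−α) = 967.51/1118.6 = 0.8649;  α = 0.1351.
Bypass flow = 0.1351×2207 = 298.1 lb/h.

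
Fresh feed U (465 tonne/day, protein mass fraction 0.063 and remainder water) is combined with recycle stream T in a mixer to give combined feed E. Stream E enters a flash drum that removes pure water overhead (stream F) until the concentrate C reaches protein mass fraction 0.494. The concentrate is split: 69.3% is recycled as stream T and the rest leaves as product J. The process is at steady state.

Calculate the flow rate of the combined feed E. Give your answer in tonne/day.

Overall protein balance (none leaves overhead): protein in fresh feed = protein in product, i.e. 465×0.063 = (1−0.693)·C·0.494.
C = 29.295/(0.494×0.307) = 193.16 tonne/day.
Recycle T = 0.693×193.16 = 133.86 tonne/day.
Combined feed E = 465 + 133.86 = 598.86 tonne/day.

598.9 tonne/day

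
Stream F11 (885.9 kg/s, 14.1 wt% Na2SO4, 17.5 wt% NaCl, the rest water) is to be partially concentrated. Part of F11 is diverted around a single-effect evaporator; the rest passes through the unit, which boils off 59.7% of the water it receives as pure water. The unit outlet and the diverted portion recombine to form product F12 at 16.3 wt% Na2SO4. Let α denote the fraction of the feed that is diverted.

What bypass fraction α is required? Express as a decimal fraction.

All 885.9×0.141 = 124.91 kg/s of Na2SO4 reaches F12, so F12 = 124.91/0.163 = 766.33 kg/s and vapour = 119.57 kg/s.
The evaporator receives (1−α)·885.9 of feed at 0.684 water and removes 0.597 of that water:
0.597×0.684×(1−α)×885.9 = 119.57
(1−α) = 119.57/361.76 = 0.3305;  α = 0.6695.

0.669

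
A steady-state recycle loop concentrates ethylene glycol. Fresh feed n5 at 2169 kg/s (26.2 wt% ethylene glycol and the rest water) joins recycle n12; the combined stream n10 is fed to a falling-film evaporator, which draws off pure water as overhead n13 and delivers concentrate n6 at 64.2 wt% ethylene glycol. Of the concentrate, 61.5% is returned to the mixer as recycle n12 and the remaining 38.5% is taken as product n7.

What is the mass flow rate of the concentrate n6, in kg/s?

Overall ethylene glycol balance (none leaves overhead): ethylene glycol in fresh feed = ethylene glycol in product, i.e. 2169×0.262 = (1−0.615)·n6·0.642.
n6 = 568.28/(0.642×0.385) = 2299.1 kg/s.

2299 kg/s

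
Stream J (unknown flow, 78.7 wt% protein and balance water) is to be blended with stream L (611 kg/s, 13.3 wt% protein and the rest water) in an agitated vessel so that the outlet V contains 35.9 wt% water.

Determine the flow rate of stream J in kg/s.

2126 kg/s

Let J be the unknown flow. Total out = 611 + J.
water balance: 529.74 + 0.213·J = 0.359·(611 + J)
(0.213 − 0.359)·J = 0.359×611 − 529.74 = -310.39
J = -310.39 / -0.146 = 2125.9 kg/s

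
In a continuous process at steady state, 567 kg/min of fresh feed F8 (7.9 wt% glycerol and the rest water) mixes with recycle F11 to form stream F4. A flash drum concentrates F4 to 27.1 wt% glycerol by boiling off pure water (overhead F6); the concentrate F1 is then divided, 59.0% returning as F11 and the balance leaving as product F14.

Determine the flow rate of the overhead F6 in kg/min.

401.7 kg/min

Overall glycerol balance (none leaves overhead): glycerol in fresh feed = glycerol in product, i.e. 567×0.079 = (1−0.590)·F1·0.271.
F1 = 44.793/(0.271×0.410) = 403.14 kg/min.
Recycle F11 = 0.590×403.14 = 237.85 kg/min.
Combined feed F4 = 567 + 237.85 = 804.85 kg/min.
Overhead F6 = F4 − F1 = 804.85 − 403.14 = 401.71 kg/min.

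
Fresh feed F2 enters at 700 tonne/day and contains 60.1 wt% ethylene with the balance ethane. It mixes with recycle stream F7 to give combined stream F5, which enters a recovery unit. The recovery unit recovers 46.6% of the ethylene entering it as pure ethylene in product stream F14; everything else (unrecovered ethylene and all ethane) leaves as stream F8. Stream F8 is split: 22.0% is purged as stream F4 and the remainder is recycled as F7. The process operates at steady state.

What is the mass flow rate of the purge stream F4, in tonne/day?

364 tonne/day

ethane enters only via F2 and leaves only via the purge: 700×0.399 = 0.220×(ethane in F8), and the recovery unit passes all ethane, so ethane in F5 = ethane in F8 = 1269.5 tonne/day.
ethylene in F5: m_A = 700×0.601 + (1−0.220)·(1−0.466)·m_A, so m_A = 420.7/0.5835 = 721.02 tonne/day.
F8 = (1−0.466)×721.02 + 1269.5 = 1654.6 tonne/day.
Purge F4 = 0.220×1654.6 = 364.01 tonne/day.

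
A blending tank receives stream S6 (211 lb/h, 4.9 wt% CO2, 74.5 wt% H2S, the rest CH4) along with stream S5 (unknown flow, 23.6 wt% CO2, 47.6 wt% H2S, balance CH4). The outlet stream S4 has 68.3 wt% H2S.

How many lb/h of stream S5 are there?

63.2 lb/h

Let S5 be the unknown flow. Total out = 211 + S5.
H2S balance: 157.19 + 0.476·S5 = 0.683·(211 + S5)
(0.476 − 0.683)·S5 = 0.683×211 − 157.19 = -13.082
S5 = -13.082 / -0.207 = 63.198 lb/h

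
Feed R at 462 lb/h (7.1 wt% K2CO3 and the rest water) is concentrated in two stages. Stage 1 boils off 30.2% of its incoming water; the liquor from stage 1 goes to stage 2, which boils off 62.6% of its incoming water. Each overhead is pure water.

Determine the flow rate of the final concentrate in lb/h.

144.8 lb/h

water in feed = 462×0.929 = 429.2 lb/h.
After stage 1: water left = (1−0.302)×429.2 = 299.58; stream total = 332.38 lb/h.
After stage 2: water left = (1−0.626)×299.58 = 112.04; final concentrate = 144.84 lb/h.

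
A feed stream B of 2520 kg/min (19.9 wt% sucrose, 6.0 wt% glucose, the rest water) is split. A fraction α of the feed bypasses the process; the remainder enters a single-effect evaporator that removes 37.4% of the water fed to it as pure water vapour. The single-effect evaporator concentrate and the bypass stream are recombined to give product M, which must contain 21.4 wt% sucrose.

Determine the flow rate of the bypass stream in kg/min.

All 2520×0.199 = 501.48 kg/min of sucrose reaches M, so M = 501.48/0.214 = 2343.4 kg/min and vapour = 176.64 kg/min.
The evaporator receives (1−α)·2520 of feed at 0.741 water and removes 0.374 of that water:
0.374×0.741×(1−α)×2520 = 176.64
(1−α) = 176.64/698.38 = 0.2529;  α = 0.7471.
Bypass flow = 0.7471×2520 = 1882.6 kg/min.

1883 kg/min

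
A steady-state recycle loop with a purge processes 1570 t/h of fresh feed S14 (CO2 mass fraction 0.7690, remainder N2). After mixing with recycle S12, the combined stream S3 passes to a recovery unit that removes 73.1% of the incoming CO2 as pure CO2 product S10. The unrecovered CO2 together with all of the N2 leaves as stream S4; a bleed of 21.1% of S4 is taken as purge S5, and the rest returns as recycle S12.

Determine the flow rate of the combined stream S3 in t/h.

3251 t/h

N2 enters only via S14 and leaves only via the purge: 1570×0.231 = 0.211×(N2 in S4), and the recovery unit passes all N2, so N2 in S3 = N2 in S4 = 1718.8 t/h.
CO2 in S3: m_A = 1570×0.769 + (1−0.211)·(1−0.731)·m_A, so m_A = 1207.3/0.7878 = 1532.6 t/h.
S3 = 1532.6 + 1718.8 = 3251.4 t/h.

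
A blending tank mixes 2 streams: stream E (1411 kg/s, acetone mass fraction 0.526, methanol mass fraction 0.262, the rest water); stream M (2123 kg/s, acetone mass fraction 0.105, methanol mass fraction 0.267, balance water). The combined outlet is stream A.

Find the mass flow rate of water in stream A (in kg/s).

water out = water in = 1411×0.212 + 2123×0.628 = 1632.4 kg/s.

1632 kg/s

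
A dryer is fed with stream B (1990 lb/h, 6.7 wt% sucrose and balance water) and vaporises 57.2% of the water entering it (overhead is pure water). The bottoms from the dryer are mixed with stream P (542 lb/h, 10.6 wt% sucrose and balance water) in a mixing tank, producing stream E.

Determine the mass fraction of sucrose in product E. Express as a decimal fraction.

Vapour removed = 0.572×0.933×1990 = 1062 lb/h; concentrate = 927.98 lb/h.
sucrose reaching the mixer = 133.33 (from concentrate) + 542×0.106 = 190.78 lb/h.
Product flow = 927.98 + 542 = 1470 lb/h; sucrose fraction = 0.130.

0.130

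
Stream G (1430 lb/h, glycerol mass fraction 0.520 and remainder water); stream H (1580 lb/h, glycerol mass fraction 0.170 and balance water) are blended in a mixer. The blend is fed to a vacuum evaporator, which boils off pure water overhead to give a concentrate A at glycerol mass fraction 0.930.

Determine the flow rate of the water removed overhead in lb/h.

glycerol entering = 1430×0.520 + 1580×0.170 = 1012.2 lb/h.
All glycerol reports to A, so A = 1012.2/0.930 = 1088.4 lb/h.
Total feed = 3010 lb/h; overhead = 3010 − 1088.4 = 1921.6 lb/h.

1922 lb/h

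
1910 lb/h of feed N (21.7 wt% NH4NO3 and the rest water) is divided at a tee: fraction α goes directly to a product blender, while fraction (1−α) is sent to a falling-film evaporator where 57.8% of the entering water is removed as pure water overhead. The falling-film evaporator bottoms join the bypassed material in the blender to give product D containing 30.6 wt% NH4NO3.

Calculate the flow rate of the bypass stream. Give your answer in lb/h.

All 1910×0.217 = 414.47 lb/h of NH4NO3 reaches D, so D = 414.47/0.306 = 1354.5 lb/h and vapour = 555.52 lb/h.
The evaporator receives (1−α)·1910 of feed at 0.783 water and removes 0.578 of that water:
0.578×0.783×(1−α)×1910 = 555.52
(1−α) = 555.52/864.42 = 0.6427;  α = 0.3573.
Bypass flow = 0.3573×1910 = 682.53 lb/h.

682.5 lb/h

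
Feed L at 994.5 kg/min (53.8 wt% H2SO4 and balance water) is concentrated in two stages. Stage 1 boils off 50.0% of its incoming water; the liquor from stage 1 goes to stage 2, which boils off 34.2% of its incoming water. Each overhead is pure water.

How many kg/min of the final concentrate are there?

686.2 kg/min

water in feed = 994.5×0.462 = 459.46 kg/min.
After stage 1: water left = (1−0.500)×459.46 = 229.73; stream total = 764.77 kg/min.
After stage 2: water left = (1−0.342)×229.73 = 151.16; final concentrate = 686.2 kg/min.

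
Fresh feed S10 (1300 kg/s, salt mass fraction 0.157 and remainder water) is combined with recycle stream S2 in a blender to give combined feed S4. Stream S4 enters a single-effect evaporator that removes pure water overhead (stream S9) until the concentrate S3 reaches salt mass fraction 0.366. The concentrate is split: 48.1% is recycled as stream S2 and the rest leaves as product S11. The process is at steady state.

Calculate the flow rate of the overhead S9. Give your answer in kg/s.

Overall salt balance (none leaves overhead): salt in fresh feed = salt in product, i.e. 1300×0.157 = (1−0.481)·S3·0.366.
S3 = 204.1/(0.366×0.519) = 1074.5 kg/s.
Recycle S2 = 0.481×1074.5 = 516.82 kg/s.
Combined feed S4 = 1300 + 516.82 = 1816.8 kg/s.
Overhead S9 = S4 − S3 = 1816.8 − 1074.5 = 742.35 kg/s.

742.3 kg/s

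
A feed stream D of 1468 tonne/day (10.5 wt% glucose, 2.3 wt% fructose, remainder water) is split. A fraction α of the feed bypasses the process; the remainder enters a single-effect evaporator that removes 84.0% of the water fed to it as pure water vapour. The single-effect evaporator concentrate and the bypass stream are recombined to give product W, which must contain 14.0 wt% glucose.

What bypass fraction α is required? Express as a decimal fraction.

All 1468×0.105 = 154.14 tonne/day of glucose reaches W, so W = 154.14/0.140 = 1101 tonne/day and vapour = 367 tonne/day.
The evaporator receives (1−α)·1468 of feed at 0.872 water and removes 0.840 of that water:
0.840×0.872×(1−α)×1468 = 367
(1−α) = 367/1075.3 = 0.3413;  α = 0.6587.

0.659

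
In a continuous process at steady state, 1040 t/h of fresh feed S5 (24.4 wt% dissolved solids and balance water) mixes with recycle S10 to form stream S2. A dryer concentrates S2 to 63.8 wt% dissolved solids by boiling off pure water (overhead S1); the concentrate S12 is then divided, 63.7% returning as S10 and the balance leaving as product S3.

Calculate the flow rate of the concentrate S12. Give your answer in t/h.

Overall dissolved solids balance (none leaves overhead): dissolved solids in fresh feed = dissolved solids in product, i.e. 1040×0.244 = (1−0.637)·S12·0.638.
S12 = 253.76/(0.638×0.363) = 1095.7 t/h.

1096 t/h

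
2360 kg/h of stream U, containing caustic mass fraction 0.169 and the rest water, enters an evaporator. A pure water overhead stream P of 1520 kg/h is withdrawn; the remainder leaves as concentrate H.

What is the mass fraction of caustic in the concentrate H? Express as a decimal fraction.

0.475

caustic is not removed: 2360×0.169 = 398.84 kg/h of caustic enters H.
Concentrate = 2360 − 1520 = 840 kg/h.
Mass fraction = 398.84/840 = 0.475.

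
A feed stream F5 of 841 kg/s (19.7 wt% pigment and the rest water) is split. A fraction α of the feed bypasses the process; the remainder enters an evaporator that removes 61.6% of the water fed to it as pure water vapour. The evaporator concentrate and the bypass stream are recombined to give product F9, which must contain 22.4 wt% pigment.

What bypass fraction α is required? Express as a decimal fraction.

0.756

All 841×0.197 = 165.68 kg/s of pigment reaches F9, so F9 = 165.68/0.224 = 739.63 kg/s and vapour = 101.37 kg/s.
The evaporator receives (1−α)·841 of feed at 0.803 water and removes 0.616 of that water:
0.616×0.803×(1−α)×841 = 101.37
(1−α) = 101.37/416 = 0.2437;  α = 0.7563.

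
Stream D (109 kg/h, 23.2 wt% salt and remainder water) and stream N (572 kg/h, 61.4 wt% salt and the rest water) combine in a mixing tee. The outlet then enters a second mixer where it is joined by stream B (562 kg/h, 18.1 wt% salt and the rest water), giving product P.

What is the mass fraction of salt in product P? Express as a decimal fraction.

0.385

Overall, product flow = 1243 kg/h.
salt in = 109×0.232 + 572×0.614 + 562×0.181 = 478.22 kg/h.
salt fraction in P = 0.385.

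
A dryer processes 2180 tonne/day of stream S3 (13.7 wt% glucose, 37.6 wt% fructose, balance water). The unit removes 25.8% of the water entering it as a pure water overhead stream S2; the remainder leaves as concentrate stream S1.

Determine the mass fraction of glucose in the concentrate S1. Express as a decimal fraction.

0.157

glucose is not removed: 2180×0.137 = 298.66 tonne/day of glucose enters S1.
water entering = 2180×0.487 = 1061.7 tonne/day; overhead removed = 0.258×1061.7 = 273.91 tonne/day.
Concentrate = 2180 − 273.91 = 1906.1 tonne/day.
Mass fraction = 298.66/1906.1 = 0.157.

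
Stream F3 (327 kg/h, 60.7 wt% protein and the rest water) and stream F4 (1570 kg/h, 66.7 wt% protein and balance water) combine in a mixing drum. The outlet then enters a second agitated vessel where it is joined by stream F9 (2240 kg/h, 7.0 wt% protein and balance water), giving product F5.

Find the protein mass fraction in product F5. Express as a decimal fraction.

Overall, product flow = 4137 kg/h.
protein in = 327×0.607 + 1570×0.667 + 2240×0.070 = 1402.5 kg/h.
protein fraction in F5 = 0.3390.

0.3390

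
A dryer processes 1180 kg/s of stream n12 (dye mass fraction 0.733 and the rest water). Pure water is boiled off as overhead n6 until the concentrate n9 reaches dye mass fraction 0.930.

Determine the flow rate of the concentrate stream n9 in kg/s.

dye is conserved: 1180×0.733 = 864.94 kg/s all reports to the concentrate.
Concentrate = 864.94/(target fraction) = 930.04 kg/s.

930 kg/s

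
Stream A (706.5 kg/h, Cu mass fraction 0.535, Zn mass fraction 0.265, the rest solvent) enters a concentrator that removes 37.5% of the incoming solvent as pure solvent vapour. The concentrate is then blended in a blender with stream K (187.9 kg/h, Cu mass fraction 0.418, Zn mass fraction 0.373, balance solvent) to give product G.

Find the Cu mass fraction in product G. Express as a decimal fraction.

0.543

Vapour removed = 0.375×0.200×706.5 = 52.988 kg/h; concentrate = 653.51 kg/h.
Cu reaching the mixer = 377.98 (from concentrate) + 187.9×0.418 = 456.52 kg/h.
Product flow = 653.51 + 187.9 = 841.41 kg/h; Cu fraction = 0.543.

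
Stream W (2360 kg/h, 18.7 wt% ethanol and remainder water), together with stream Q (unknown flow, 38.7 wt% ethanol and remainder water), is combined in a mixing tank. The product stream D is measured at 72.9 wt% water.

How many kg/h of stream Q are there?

1709 kg/h

Let Q be the unknown flow. Total out = 2360 + Q.
water balance: 1918.7 + 0.613·Q = 0.729·(2360 + Q)
(0.613 − 0.729)·Q = 0.729×2360 − 1918.7 = -198.24
Q = -198.24 / -0.116 = 1709 kg/h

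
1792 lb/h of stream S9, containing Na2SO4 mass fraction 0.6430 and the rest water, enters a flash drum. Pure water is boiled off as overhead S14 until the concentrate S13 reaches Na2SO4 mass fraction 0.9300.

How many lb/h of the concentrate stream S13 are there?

Na2SO4 is conserved: 1792×0.643 = 1152.3 lb/h all reports to the concentrate.
Concentrate = 1152.3/(target fraction) = 1239 lb/h.

1239 lb/h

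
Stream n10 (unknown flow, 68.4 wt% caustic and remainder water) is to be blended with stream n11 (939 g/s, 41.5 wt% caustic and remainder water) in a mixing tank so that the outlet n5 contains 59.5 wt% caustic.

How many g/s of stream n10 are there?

1899 g/s

Let n10 be the unknown flow. Total out = 939 + n10.
caustic balance: 389.69 + 0.684·n10 = 0.595·(939 + n10)
(0.684 − 0.595)·n10 = 0.595×939 − 389.69 = 169.02
n10 = 169.02 / 0.089 = 1899.1 g/s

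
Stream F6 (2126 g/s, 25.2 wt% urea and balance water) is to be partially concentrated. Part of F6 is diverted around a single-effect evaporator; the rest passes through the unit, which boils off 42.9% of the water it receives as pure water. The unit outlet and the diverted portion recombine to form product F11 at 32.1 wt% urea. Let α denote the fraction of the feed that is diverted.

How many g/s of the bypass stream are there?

All 2126×0.252 = 535.75 g/s of urea reaches F11, so F11 = 535.75/0.321 = 1669 g/s and vapour = 456.99 g/s.
The evaporator receives (1−α)·2126 of feed at 0.748 water and removes 0.429 of that water:
0.429×0.748×(1−α)×2126 = 456.99
(1−α) = 456.99/682.22 = 0.6699;  α = 0.3301.
Bypass flow = 0.3301×2126 = 701.87 g/s.

701.9 g/s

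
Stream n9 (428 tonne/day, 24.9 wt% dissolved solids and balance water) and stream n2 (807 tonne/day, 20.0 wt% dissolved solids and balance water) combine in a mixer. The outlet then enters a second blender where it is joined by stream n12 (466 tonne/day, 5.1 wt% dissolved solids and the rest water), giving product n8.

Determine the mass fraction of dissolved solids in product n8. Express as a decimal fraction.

Overall, product flow = 1701 tonne/day.
dissolved solids in = 428×0.249 + 807×0.200 + 466×0.051 = 291.74 tonne/day.
dissolved solids fraction in n8 = 0.172.

0.172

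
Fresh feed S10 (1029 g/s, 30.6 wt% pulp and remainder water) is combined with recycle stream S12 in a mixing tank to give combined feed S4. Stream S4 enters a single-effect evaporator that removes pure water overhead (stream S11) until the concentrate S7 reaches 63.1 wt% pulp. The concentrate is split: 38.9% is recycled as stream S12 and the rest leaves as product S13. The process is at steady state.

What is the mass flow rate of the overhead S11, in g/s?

Overall pulp balance (none leaves overhead): pulp in fresh feed = pulp in product, i.e. 1029×0.306 = (1−0.389)·S7·0.631.
S7 = 314.87/(0.631×0.611) = 816.71 g/s.
Recycle S12 = 0.389×816.71 = 317.7 g/s.
Combined feed S4 = 1029 + 317.7 = 1346.7 g/s.
Overhead S11 = S4 − S7 = 1346.7 − 816.71 = 529.99 g/s.

530 g/s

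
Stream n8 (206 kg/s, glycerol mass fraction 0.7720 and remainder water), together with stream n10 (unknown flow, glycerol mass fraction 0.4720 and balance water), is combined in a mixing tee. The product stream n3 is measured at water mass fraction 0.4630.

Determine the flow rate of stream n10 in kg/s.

Let n10 be the unknown flow. Total out = 206 + n10.
water balance: 46.968 + 0.528·n10 = 0.463·(206 + n10)
(0.528 − 0.463)·n10 = 0.463×206 − 46.968 = 48.41
n10 = 48.41 / 0.065 = 744.77 kg/s

744.8 kg/s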